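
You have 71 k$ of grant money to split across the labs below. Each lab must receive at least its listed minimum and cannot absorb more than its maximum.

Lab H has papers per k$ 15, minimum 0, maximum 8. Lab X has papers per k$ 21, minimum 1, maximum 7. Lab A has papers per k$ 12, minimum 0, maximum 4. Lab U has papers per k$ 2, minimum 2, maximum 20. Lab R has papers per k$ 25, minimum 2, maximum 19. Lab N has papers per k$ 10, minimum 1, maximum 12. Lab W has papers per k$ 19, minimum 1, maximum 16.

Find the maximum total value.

Meeting every minimum uses 0+1+0+2+2+1+1 = 7 k$, leaving 64.
Rank by papers per k$: Lab R 25 > Lab X 21 > Lab W 19 > Lab H 15 > Lab A 12 > Lab N 10 > Lab U 2.
Lab R takes 17 more to reach its cap of 19 ; 47 left.
Lab X: +6 to 7 (cap) ; 41 left.
Lab W: +15 to 16 (cap) ; 26 left.
Give Lab H 8 more to hit its cap of 8 ; 18 left.
Lab A takes 4 more to reach its cap of 4 ; 14 left.
Lab N: +11 to 12 (cap) ; 3 left.
Lab U: +3 (room for 18) → 5. Pool exhausted.
Total = 15×8 + 21×7 + 12×4 + 2×5 + 25×19 + 10×12 + 19×16 = 1224.

1224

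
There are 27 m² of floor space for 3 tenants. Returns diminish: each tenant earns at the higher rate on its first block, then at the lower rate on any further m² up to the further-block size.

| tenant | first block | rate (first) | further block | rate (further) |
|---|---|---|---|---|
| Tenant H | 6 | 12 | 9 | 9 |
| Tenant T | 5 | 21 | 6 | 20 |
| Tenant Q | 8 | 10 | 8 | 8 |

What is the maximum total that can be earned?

Treat each block as its own option and order by rate: Tenant T/T1 21 > Tenant T/T2 20 > Tenant H/T1 12 > Tenant Q/T1 10 > Tenant H/T2 9 > Tenant Q/T2 8.
Tenant T/T1 (21): +5 ; 22 left.
Fill Tenant T T2 block (6 at 20) ; 16 left.
Tenant H/T1 (12): +6 ; 10 left.
Fill Tenant Q T1 block (8 at 10) ; 2 left.
Tenant H/T2: +2 of 9 at 9; pool empty.
Total = 21×5 + 20×6 + 12×6 + 10×8 + 9×2 = 395.

395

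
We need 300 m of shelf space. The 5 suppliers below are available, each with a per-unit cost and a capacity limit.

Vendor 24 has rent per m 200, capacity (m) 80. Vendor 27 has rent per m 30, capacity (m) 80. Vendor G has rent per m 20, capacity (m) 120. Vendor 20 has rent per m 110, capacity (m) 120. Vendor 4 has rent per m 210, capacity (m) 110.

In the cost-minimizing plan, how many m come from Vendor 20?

Use suppliers in increasing cost order.
Vendor G at 20: take all 120 m — 180 still needed.
Vendor 27 at 30: take all 80 m — 100 still needed.
Vendor 20 at 110: take 100 of its 120 — requirement met.
Vendor 24, Vendor 4: unused.

100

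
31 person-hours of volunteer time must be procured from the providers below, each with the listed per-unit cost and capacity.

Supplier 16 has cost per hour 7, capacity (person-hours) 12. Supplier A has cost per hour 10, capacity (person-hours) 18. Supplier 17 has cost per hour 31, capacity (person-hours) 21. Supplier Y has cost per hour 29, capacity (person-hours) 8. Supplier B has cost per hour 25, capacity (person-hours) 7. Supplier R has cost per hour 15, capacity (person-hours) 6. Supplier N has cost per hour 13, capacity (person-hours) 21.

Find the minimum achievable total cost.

277

Use providers in increasing cost order.
Supplier 16 (7): use full 12 ; 19 person-hours to go.
Take 18 from Supplier A at 10 ; need 1 more.
Supplier N at 13: take 1 of its 21 ; requirement met.
Supplier R, Supplier B, Supplier Y, Supplier 17: unused.
Cost = 12×7 + 18×10 + 1×13 = 277.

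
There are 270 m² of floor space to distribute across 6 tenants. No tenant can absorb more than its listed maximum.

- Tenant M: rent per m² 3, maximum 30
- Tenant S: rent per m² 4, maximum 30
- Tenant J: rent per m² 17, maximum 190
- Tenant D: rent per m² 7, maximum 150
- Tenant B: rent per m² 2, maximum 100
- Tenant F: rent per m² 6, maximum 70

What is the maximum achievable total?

Order the tenants by rent per m²: Tenant J 17 > Tenant D 7 > Tenant F 6 > Tenant S 4 > Tenant M 3 > Tenant B 2.
Give Tenant J 190 to hit its cap of 190 ; 80 left.
Only 80 left; Tenant D takes them to reach 80.
Total = 17×190 + 7×80 = 3790.

3790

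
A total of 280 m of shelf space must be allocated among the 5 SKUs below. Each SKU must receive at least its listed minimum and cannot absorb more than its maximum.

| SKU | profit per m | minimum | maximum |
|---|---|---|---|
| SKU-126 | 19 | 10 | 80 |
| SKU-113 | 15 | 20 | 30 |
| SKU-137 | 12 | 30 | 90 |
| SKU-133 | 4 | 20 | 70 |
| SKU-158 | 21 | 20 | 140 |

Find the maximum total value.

Meeting every minimum uses 10+20+30+20+20 = 100 m, leaving 180.
Highest profit per m first: SKU-158 21 > SKU-126 19 > SKU-113 15 > SKU-137 12 > SKU-133 4.
Give SKU-158 120 more to hit its cap of 140 — 60 left.
SKU-126 has room for 70 more but only 60 remain, so it gets 70.
Total = 19×70 + 15×20 + 12×30 + 4×20 + 21×140 = 5010.

5010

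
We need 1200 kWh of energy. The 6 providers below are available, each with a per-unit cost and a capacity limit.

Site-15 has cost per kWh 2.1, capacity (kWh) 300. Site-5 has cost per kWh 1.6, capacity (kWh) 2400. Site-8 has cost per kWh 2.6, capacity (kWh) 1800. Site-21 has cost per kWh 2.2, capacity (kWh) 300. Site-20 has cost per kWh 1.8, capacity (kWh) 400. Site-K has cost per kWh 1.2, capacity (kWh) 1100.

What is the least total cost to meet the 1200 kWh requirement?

1480

Cheapest first:
Site-K at 1.2: take all 1100 kWh → 100 still needed.
Site-5 at 1.6: take 100 of its 2400 → requirement met.
Site-20, Site-15, Site-21, Site-8: unused.
Cost = 1100×1.2 + 100×1.6 = 1480.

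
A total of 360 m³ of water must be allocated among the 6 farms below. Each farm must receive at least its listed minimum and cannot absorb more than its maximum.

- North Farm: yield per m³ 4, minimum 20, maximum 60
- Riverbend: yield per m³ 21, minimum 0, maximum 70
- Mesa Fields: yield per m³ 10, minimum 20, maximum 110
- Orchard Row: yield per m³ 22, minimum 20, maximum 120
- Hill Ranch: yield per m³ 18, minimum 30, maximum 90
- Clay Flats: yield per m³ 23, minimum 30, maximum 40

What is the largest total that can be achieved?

6930

Meeting every minimum uses 20+0+20+20+30+30 = 120 m³, leaving 240.
Order the farms by yield per m³: Clay Flats 23 > Orchard Row 22 > Riverbend 21 > Hill Ranch 18 > Mesa Fields 10 > North Farm 4.
Clay Flats takes 10 more to reach its cap of 40 — 230 left.
Orchard Row takes 100 more to reach its cap of 120 — 130 left.
Riverbend takes 70 more to reach its cap of 70 — 60 left.
Hill Ranch: +60 to 90 (cap) — 0 left.
Total = 4×20 + 21×70 + 10×20 + 22×120 + 18×90 + 23×40 = 6930.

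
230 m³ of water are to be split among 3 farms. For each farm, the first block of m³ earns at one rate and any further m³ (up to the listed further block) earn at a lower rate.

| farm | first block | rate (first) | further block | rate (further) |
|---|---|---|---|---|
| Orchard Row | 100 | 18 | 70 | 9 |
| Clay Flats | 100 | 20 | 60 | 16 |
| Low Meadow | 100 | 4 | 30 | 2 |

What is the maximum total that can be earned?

Order all 6 blocks by rate: Clay Flats/T1 20 > Orchard Row/T1 18 > Clay Flats/T2 16 > Orchard Row/T2 9 > Low Meadow/T1 4 > Low Meadow/T2 2.
Clay Flats T1 at 20: fill all 100 ; 130 left.
Fill Orchard Row T1 block (100 at 18) ; 30 left.
Clay Flats T2 at 16: only 30 left, fill 30.
Total = 20×100 + 18×100 + 16×30 = 4280.

4280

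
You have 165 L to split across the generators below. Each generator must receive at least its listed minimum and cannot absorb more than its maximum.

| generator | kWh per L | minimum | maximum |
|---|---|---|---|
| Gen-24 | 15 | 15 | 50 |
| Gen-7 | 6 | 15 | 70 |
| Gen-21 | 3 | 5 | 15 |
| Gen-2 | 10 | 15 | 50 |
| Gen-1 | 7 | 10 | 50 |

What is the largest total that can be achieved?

Meeting every minimum uses 15+15+5+15+10 = 60 L, leaving 105.
Rank by kWh per L: Gen-24 15 > Gen-2 10 > Gen-1 7 > Gen-7 6 > Gen-21 3.
Gen-24: +35 to 50 (cap) ; 70 left.
Give Gen-2 35 more to hit its cap of 50 ; 35 left.
Gen-1: +35 (room for 40) → 45. Pool exhausted.
Total = 15×50 + 6×15 + 3×5 + 10×50 + 7×45 = 1670.

1670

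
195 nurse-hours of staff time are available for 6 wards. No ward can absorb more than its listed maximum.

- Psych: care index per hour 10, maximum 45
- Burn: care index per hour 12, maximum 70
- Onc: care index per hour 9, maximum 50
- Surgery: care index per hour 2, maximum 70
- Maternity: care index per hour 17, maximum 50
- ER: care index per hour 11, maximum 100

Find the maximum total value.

2515

Rank by care index per hour: Maternity 17 > Burn 12 > ER 11 > Psych 10 > Onc 9 > Surgery 2.
Maternity takes 50 to reach its cap of 50 ; 145 left.
Burn: +70 to 70 (cap) ; 75 left.
ER has room for 100 but only 75 remain, so it gets 75.
Total = 12×70 + 17×50 + 11×75 = 2515.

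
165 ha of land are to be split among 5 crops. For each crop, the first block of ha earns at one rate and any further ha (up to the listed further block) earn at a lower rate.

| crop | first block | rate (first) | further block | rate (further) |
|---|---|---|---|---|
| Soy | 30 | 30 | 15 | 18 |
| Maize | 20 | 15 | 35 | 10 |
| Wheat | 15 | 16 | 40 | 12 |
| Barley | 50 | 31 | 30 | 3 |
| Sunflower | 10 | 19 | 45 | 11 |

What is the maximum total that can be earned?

3750

Rank every tier by rate: Barley/T1 31 > Soy/T1 30 > Sunflower/T1 19 > Soy/T2 18 > Wheat/T1 16 > Maize/T1 15 > Wheat/T2 12 > Sunflower/T2 11 > Maize/T2 10 > Barley/T2 3.
Fill Barley T1 block (50 at 31) ; 115 left.
Soy/T1 (30): +30 ; 85 left.
Sunflower T1 at 19: fill all 10 ; 75 left.
Fill Soy T2 block (15 at 18) ; 60 left.
Wheat T1 at 16: fill all 15 ; 45 left.
Maize/T1 (15): +20 ; 25 left.
Wheat/T2: +25 of 40 at 12; pool empty.
Total = 31×50 + 30×30 + 19×10 + 18×15 + 16×15 + 15×20 + 12×25 = 3750.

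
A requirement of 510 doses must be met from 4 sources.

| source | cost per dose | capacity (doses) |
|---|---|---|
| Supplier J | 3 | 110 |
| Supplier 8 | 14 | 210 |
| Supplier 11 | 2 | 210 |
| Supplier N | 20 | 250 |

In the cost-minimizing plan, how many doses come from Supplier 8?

Fill from the cheapest source first.
Take 210 from Supplier 11 at 2 — need 300 more.
Supplier J at 3: take all 110 doses — 190 still needed.
Supplier 8 (14): take the remaining 190 — done.
Supplier N: unused.

190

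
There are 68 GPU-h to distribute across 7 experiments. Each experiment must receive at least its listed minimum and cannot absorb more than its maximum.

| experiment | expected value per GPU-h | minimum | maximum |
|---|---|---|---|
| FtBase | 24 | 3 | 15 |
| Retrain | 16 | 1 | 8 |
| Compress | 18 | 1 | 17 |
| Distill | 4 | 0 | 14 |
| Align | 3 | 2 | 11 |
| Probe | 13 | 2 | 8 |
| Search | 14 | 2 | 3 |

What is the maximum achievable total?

1005

Meeting every minimum uses 3+1+1+0+2+2+2 = 11 GPU-h, leaving 57.
Highest expected value per GPU-h first: FtBase 24 > Compress 18 > Retrain 16 > Search 14 > Probe 13 > Distill 4 > Align 3.
FtBase: +12 to 15 (cap) ; 45 left.
Compress takes 16 more to reach its cap of 17 ; 29 left.
Retrain takes 7 more to reach its cap of 8 ; 22 left.
Search takes 1 more to reach its cap of 3 ; 21 left.
Probe takes 6 more to reach its cap of 8 ; 15 left.
Give Distill 14 more to hit its cap of 14 ; 1 left.
Align has room for 9 more but only 1 remain, so it gets 3.
Total = 24×15 + 16×8 + 18×17 + 4×14 + 3×3 + 13×8 + 14×3 = 1005.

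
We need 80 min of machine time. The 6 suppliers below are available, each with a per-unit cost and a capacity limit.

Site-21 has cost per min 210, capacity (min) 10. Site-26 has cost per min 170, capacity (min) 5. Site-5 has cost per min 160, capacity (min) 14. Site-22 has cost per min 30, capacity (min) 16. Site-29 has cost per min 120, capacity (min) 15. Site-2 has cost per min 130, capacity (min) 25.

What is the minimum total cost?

Cheapest first:
Site-22 at 30: take all 16 min → 64 still needed.
Site-29 at 120: take all 15 min → 49 still needed.
Take 25 from Site-2 at 130 → need 24 more.
Site-5 (160): use full 14 → 10 min to go.
Site-26 at 170: take all 5 min → 5 still needed.
Site-21 (210): take the remaining 5 → done.
Cost = 16×30 + 15×120 + 25×130 + 14×160 + 5×170 + 5×210 = 9670.

9670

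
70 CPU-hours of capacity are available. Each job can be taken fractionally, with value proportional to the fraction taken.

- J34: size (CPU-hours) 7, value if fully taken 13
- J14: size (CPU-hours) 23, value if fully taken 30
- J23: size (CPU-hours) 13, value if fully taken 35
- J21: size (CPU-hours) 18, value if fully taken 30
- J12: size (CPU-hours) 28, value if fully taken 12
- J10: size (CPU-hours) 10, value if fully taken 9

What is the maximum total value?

116.1

Sort by value density: J23 35/13≈2.69, J34 13/7≈1.86, J21 30/18≈1.67, J14 30/23≈1.3, J10 9/10≈0.9, J12 12/28≈0.429.
All 13 CPU-hours of J23 fit (value 35) → 57 remain.
All 7 CPU-hours of J34 fit (value 13) → 50 remain.
J21: take in full, 18 CPU-hours for value 30 → 32 left.
Take all of J14 (23 CPU-hours, value 30) → 9 CPU-hours left.
9 CPU-hours left: a 9/10 share of J10 gives 9×9/10 = 8.1.
Total value = 116.1.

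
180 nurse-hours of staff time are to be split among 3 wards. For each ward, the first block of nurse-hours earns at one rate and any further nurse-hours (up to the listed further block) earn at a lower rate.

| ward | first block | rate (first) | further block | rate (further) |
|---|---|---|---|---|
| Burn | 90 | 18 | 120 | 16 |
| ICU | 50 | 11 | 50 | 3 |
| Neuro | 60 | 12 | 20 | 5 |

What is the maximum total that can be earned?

3060

Order all 6 blocks by rate: Burn/first 18 > Burn/second 16 > Neuro/first 12 > ICU/first 11 > Neuro/second 5 > ICU/second 3.
Burn/first (18): +90 — 90 left.
90 remain; put them into Burn second at 16.
Total = 18×90 + 16×90 = 3060.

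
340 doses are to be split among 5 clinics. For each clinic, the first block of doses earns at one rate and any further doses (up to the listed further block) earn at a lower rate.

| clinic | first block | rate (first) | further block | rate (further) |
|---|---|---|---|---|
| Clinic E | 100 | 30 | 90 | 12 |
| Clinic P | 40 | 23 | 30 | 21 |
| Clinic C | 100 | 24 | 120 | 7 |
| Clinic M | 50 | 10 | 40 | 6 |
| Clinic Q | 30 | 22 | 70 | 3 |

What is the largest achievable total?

Order all 10 blocks by rate: Clinic E/first 30 > Clinic C/first 24 > Clinic P/first 23 > Clinic Q/first 22 > Clinic P/second 21 > Clinic E/second 12 > Clinic M/first 10 > Clinic C/second 7 > Clinic M/second 6 > Clinic Q/second 3.
Fill Clinic E first block (100 at 30) ; 240 left.
Fill Clinic C first block (100 at 24) ; 140 left.
Fill Clinic P first block (40 at 23) ; 100 left.
Clinic Q/first (22): +30 ; 70 left.
Fill Clinic P second block (30 at 21) ; 40 left.
40 remain; put them into Clinic E second at 12.
Total = 30×100 + 24×100 + 23×40 + 22×30 + 21×30 + 12×40 = 8090.

8090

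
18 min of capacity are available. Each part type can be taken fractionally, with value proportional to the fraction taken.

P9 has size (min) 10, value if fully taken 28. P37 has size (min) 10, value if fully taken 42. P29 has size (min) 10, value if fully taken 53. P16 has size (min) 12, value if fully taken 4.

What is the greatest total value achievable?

86.6

Rank by value-to-size ratio: P29 53/10≈5.3, P37 42/10≈4.2, P9 28/10≈2.8, P16 4/12≈0.333.
Take all of P29 (10 min, value 53) — 8 min left.
Only 8 min remain; take 8/10 of P37 for value 42×8/10 = 33.6.
Total value = 86.6.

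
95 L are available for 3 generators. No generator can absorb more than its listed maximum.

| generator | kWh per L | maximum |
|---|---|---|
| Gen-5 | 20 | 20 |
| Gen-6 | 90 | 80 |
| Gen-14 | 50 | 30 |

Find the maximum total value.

Highest kWh per L first: Gen-6 90 > Gen-14 50 > Gen-5 20.
Gen-6: +80 to 80 (cap) — 15 left.
Gen-14: +15 (room for 30) → 15. Pool exhausted.
Total = 90×80 + 50×15 = 7950.

7950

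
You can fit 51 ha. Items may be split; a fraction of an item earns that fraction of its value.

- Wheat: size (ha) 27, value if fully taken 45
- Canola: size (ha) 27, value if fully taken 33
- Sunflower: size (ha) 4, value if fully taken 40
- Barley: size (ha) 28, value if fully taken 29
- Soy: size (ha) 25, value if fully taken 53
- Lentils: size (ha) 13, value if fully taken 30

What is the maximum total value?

138

Rank by value-to-size ratio: Sunflower 40/4≈10, Lentils 30/13≈2.31, Soy 53/25≈2.12, Wheat 45/27≈1.67, Canola 33/27≈1.22, Barley 29/28≈1.04.
Take all of Sunflower (4 ha, value 40) — 47 ha left.
All 13 ha of Lentils fit (value 30) — 34 remain.
Soy: take in full, 25 ha for value 53 — 9 left.
9 ha left: a 9/27 share of Wheat gives 45×9/27 = 15.
Total value = 138.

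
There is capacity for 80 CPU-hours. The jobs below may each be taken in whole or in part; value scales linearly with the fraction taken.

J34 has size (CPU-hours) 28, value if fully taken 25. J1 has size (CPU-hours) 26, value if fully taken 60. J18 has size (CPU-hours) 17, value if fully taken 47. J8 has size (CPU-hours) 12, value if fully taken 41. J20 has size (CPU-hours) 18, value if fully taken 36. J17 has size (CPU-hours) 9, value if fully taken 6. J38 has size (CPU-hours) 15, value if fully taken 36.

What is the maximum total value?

Rank by value-to-size ratio: J8 41/12≈3.42, J18 47/17≈2.76, J38 36/15≈2.4, J1 60/26≈2.31, J20 36/18≈2, J34 25/28≈0.893, J17 6/9≈0.667.
J8: take in full, 12 CPU-hours for value 41 ; 68 left.
J18: take in full, 17 CPU-hours for value 47 ; 51 left.
J38: take in full, 15 CPU-hours for value 36 ; 36 left.
All 26 CPU-hours of J1 fit (value 60) ; 10 remain.
Fill the last 10 CPU-hours with part of J20: 10/18 of it earns 20.
Total value = 204.

204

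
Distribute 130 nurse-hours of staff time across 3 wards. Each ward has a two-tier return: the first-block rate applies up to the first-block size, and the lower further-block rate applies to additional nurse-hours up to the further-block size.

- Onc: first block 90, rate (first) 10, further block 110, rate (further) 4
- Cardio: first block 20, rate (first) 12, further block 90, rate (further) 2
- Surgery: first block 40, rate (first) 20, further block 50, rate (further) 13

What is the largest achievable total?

Rank every tier by rate: Surgery/T1 20 > Surgery/T2 13 > Cardio/T1 12 > Onc/T1 10 > Onc/T2 4 > Cardio/T2 2.
Surgery T1 at 20: fill all 40 — 90 left.
Fill Surgery T2 block (50 at 13) — 40 left.
Cardio/T1 (12): +20 — 20 left.
Onc T1 at 10: only 20 left, fill 20.
Total = 20×40 + 13×50 + 12×20 + 10×20 = 1890.

1890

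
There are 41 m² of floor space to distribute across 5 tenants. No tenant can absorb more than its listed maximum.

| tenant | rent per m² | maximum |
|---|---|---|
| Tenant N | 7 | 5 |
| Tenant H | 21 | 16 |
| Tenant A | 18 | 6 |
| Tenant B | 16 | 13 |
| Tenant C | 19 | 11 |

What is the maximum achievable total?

781

Order the tenants by rent per m²: Tenant H 21 > Tenant C 19 > Tenant A 18 > Tenant B 16 > Tenant N 7.
Tenant H: +16 to 16 (cap) → 25 left.
Tenant C: +11 to 11 (cap) → 14 left.
Tenant A: +6 to 6 (cap) → 8 left.
Only 8 left; Tenant B takes them to reach 8.
Total = 21×16 + 18×6 + 16×8 + 19×11 = 781.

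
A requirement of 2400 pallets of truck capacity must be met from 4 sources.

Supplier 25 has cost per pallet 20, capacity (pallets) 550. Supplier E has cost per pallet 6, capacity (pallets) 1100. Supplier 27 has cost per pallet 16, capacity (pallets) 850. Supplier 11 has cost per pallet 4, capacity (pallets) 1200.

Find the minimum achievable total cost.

13000

Cheapest first:
Take 1200 from Supplier 11 at 4 → need 1200 more.
Supplier E at 6: take all 1100 pallets → 100 still needed.
Supplier 27 at 16: take 100 of its 850 → requirement met.
Supplier 25: unused.
Cost = 1200×4 + 1100×6 + 100×16 = 13000.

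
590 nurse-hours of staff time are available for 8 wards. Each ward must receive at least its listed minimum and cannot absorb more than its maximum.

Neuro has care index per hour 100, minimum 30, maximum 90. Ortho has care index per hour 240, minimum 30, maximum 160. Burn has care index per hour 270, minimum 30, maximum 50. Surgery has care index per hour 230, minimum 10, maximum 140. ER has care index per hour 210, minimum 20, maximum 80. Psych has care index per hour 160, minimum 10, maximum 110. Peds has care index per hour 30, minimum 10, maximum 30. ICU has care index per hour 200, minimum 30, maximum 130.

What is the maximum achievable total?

Meeting every minimum uses 30+30+30+10+20+10+10+30 = 170 nurse-hours, leaving 420.
Rank by care index per hour: Burn 270 > Ortho 240 > Surgery 230 > ER 210 > ICU 200 > Psych 160 > Neuro 100 > Peds 30.
Burn takes 20 more to reach its cap of 50 → 400 left.
Ortho: +130 to 160 (cap) → 270 left.
Surgery takes 130 more to reach its cap of 140 → 140 left.
ER takes 60 more to reach its cap of 80 → 80 left.
ICU has room for 100 more but only 80 remain, so it gets 110.
Total = 100×30 + 240×160 + 270×50 + 230×140 + 210×80 + 160×10 + 30×10 + 200×110 = 127800.

127800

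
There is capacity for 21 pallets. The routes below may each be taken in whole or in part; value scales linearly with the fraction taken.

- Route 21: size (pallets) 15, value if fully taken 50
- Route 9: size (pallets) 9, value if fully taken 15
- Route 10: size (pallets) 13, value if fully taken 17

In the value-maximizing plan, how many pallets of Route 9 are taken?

Rank by value-to-size ratio: Route 21 50/15≈3.33, Route 9 15/9≈1.67, Route 10 17/13≈1.31.
Take all of Route 21 (15 pallets, value 50) → 6 pallets left.
Only 6 pallets remain; take 6/9 of Route 9 for value 15×6/9 = 10.

6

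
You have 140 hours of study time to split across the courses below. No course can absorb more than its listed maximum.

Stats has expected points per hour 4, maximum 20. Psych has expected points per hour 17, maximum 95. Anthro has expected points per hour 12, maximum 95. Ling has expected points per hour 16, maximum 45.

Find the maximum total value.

2335

Highest expected points per hour first: Psych 17 > Ling 16 > Anthro 12 > Stats 4.
Give Psych 95 to hit its cap of 95 ; 45 left.
Ling: +45 to 45 (cap) ; 0 left.
Total = 17×95 + 16×45 = 2335.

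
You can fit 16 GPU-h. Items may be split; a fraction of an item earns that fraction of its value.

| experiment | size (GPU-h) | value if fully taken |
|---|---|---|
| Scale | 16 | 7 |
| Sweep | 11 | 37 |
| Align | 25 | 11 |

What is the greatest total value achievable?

39.2

Rank by value-to-size ratio: Sweep 37/11≈3.36, Align 11/25≈0.44, Scale 7/16≈0.438.
All 11 GPU-h of Sweep fit (value 37) ; 5 remain.
Only 5 GPU-h remain; take 5/25 of Align for value 11×5/25 = 2.2.
Total value = 39.2.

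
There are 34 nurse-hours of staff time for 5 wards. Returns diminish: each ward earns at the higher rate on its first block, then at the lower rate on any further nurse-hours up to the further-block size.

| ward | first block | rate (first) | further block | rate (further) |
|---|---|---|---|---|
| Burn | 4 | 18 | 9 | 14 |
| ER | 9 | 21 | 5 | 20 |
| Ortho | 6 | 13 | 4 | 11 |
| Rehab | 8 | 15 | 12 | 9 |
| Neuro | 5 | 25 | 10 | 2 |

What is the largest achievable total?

648

Rank every tier by rate: Neuro/first 25 > ER/first 21 > ER/second 20 > Burn/first 18 > Rehab/first 15 > Burn/second 14 > Ortho/first 13 > Ortho/second 11 > Rehab/second 9 > Neuro/second 2.
Neuro first at 25: fill all 5 — 29 left.
ER/first (21): +9 — 20 left.
Fill ER second block (5 at 20) — 15 left.
Fill Burn first block (4 at 18) — 11 left.
Fill Rehab first block (8 at 15) — 3 left.
Burn second at 14: only 3 left, fill 3.
Total = 25×5 + 21×9 + 20×5 + 18×4 + 15×8 + 14×3 = 648.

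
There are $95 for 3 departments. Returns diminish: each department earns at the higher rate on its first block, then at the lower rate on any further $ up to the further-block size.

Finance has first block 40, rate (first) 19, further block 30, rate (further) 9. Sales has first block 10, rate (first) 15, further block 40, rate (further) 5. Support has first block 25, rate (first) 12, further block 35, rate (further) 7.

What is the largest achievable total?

Rank every tier by rate: Finance/T1 19 > Sales/T1 15 > Support/T1 12 > Finance/T2 9 > Support/T2 7 > Sales/T2 5.
Finance/T1 (19): +40 — 55 left.
Sales/T1 (15): +10 — 45 left.
Support T1 at 12: fill all 25 — 20 left.
20 remain; put them into Finance T2 at 9.
Total = 19×40 + 15×10 + 12×25 + 9×20 = 1390.

1390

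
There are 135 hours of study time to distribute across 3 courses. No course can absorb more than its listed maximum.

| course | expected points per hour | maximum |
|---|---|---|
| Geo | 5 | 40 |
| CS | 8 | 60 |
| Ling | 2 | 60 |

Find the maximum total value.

750

Highest expected points per hour first: CS 8 > Geo 5 > Ling 2.
Give CS 60 to hit its cap of 60 → 75 left.
Geo takes 40 to reach its cap of 40 → 35 left.
Only 35 left; Ling takes them to reach 35.
Total = 5×40 + 8×60 + 2×35 = 750.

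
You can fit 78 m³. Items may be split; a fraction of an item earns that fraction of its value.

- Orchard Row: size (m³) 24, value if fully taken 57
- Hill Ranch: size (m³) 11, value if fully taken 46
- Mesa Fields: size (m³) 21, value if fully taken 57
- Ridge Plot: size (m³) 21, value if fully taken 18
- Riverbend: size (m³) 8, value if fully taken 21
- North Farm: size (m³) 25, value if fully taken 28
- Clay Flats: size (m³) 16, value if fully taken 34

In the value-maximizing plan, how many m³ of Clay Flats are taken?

Best value per unit of size first: Hill Ranch 46/11≈4.18, Mesa Fields 57/21≈2.71, Riverbend 21/8≈2.62, Orchard Row 57/24≈2.38, Clay Flats 34/16≈2.12, North Farm 28/25≈1.12, Ridge Plot 18/21≈0.857.
Hill Ranch: take in full, 11 m³ for value 46 ; 67 left.
Mesa Fields: take in full, 21 m³ for value 57 ; 46 left.
All 8 m³ of Riverbend fit (value 21) ; 38 remain.
Orchard Row: take in full, 24 m³ for value 57 ; 14 left.
Only 14 m³ remain; take 14/16 of Clay Flats for value 34×14/16 = 29.75.

14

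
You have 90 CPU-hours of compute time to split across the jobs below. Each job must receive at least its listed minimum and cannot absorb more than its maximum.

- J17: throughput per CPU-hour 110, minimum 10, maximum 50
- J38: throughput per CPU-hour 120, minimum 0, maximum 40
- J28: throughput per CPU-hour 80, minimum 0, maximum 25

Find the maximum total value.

Meeting every minimum uses 10+0+0 = 10 CPU-hours, leaving 80.
Rank by throughput per CPU-hour: J38 120 > J17 110 > J28 80.
J38 takes 40 more to reach its cap of 40 → 40 left.
J17 takes 40 more to reach its cap of 50 → 0 left.
Total = 110×50 + 120×40 = 10300.

10300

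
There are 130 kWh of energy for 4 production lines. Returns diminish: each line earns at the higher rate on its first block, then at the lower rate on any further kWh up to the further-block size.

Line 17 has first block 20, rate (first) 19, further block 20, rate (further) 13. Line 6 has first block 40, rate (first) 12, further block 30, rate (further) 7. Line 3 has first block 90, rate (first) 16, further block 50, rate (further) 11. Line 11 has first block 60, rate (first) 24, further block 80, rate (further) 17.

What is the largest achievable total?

2670

Treat each block as its own option and order by rate: Line 11/tier1 24 > Line 17/tier1 19 > Line 11/tier2 17 > Line 3/tier1 16 > Line 17/tier2 13 > Line 6/tier1 12 > Line 3/tier2 11 > Line 6/tier2 7.
Line 11 tier1 at 24: fill all 60 → 70 left.
Line 17/tier1 (19): +20 → 50 left.
Line 11 tier2 at 17: only 50 left, fill 50.
Total = 24×60 + 19×20 + 17×50 = 2670.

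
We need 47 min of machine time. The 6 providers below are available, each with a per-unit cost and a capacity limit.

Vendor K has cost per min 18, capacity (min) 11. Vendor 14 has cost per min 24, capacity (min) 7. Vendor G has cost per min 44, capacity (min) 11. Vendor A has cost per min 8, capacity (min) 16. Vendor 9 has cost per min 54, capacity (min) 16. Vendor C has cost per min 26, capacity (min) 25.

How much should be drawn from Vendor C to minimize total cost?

13

Fill from the cheapest provider first.
Take 16 from Vendor A at 8 ; need 31 more.
Take 11 from Vendor K at 18 ; need 20 more.
Vendor 14 (24): use full 7 ; 13 min to go.
Vendor C (26): take the remaining 13 ; done.
Vendor G, Vendor 9: unused.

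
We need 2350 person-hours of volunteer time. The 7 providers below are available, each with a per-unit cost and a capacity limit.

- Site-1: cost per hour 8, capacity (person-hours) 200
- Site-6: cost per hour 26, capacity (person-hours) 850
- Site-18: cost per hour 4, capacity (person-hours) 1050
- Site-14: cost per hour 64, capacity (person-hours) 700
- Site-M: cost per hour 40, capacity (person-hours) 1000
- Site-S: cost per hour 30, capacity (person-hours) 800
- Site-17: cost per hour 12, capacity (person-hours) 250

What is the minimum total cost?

30900

Fill from the cheapest provider first.
Site-18 (4): use full 1050 → 1300 person-hours to go.
Site-1 at 8: take all 200 person-hours → 1100 still needed.
Site-17 (12): use full 250 → 850 person-hours to go.
Site-6 at 26: take all 850 person-hours → 0 still needed.
Site-S, Site-M, Site-14: unused.
Cost = 1050×4 + 200×8 + 250×12 + 850×26 = 30900.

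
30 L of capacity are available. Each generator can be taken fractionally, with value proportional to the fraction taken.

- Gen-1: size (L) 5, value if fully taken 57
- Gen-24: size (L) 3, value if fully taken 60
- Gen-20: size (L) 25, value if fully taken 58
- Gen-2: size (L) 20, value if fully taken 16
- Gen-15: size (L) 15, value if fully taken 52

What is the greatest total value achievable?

Best value per unit of size first: Gen-24 60/3≈20, Gen-1 57/5≈11.4, Gen-15 52/15≈3.47, Gen-20 58/25≈2.32, Gen-2 16/20≈0.8.
All 3 L of Gen-24 fit (value 60) → 27 remain.
Take all of Gen-1 (5 L, value 57) → 22 L left.
All 15 L of Gen-15 fit (value 52) → 7 remain.
7 L left: a 7/25 share of Gen-20 gives 58×7/25 = 16.24.
Total value = 185.24.

185.24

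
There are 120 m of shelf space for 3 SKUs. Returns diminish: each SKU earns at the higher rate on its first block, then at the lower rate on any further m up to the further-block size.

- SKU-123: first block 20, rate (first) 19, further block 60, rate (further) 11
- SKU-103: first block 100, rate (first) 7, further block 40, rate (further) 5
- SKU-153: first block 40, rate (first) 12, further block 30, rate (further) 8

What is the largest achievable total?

1520

Order all 6 blocks by rate: SKU-123/first 19 > SKU-153/first 12 > SKU-123/second 11 > SKU-153/second 8 > SKU-103/first 7 > SKU-103/second 5.
Fill SKU-123 first block (20 at 19) — 100 left.
SKU-153/first (12): +40 — 60 left.
Fill SKU-123 second block (60 at 11) — 0 left.
Total = 19×20 + 12×40 + 11×60 = 1520.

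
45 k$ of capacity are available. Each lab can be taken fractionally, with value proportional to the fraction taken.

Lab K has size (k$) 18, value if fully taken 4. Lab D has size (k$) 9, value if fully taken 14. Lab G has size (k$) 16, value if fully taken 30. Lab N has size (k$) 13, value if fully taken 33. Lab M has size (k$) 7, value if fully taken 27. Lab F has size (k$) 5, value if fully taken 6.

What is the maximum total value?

104

Rank by value-to-size ratio: Lab M 27/7≈3.86, Lab N 33/13≈2.54, Lab G 30/16≈1.88, Lab D 14/9≈1.56, Lab F 6/5≈1.2, Lab K 4/18≈0.222.
Lab M: take in full, 7 k$ for value 27 → 38 left.
Lab N: take in full, 13 k$ for value 33 → 25 left.
Lab G: take in full, 16 k$ for value 30 → 9 left.
Take all of Lab D (9 k$, value 14) → 0 k$ left.
Total value = 104.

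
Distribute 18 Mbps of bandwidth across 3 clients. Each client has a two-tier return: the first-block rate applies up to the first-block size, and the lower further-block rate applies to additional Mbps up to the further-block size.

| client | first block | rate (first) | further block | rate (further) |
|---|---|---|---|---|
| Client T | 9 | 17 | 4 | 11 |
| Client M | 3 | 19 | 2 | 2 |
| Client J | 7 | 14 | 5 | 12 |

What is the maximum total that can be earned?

294

Rank every tier by rate: Client M/first 19 > Client T/first 17 > Client J/first 14 > Client J/second 12 > Client T/second 11 > Client M/second 2.
Client M/first (19): +3 → 15 left.
Client T/first (17): +9 → 6 left.
6 remain; put them into Client J first at 14.
Total = 19×3 + 17×9 + 14×6 = 294.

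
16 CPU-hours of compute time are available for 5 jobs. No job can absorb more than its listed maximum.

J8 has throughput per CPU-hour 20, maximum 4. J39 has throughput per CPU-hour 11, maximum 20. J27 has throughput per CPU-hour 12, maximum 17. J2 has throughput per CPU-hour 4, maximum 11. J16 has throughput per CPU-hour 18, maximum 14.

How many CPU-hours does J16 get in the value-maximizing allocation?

12

Rank by throughput per CPU-hour: J8 20 > J16 18 > J27 12 > J39 11 > J2 4.
J8 takes 4 to reach its cap of 4 — 12 left.
J16 has room for 14 but only 12 remain, so it gets 12.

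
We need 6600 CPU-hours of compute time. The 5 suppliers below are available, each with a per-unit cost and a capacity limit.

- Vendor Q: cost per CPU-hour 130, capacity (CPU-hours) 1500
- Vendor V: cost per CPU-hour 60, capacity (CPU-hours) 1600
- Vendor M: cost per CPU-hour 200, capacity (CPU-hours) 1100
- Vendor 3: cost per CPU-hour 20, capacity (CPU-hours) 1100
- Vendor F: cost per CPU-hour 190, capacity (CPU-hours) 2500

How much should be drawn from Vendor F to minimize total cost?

Use suppliers in increasing cost order.
Vendor 3 (20): use full 1100 → 5500 CPU-hours to go.
Vendor V (60): use full 1600 → 3900 CPU-hours to go.
Vendor Q (130): use full 1500 → 2400 CPU-hours to go.
Vendor F at 190: take 2400 of its 2500 → requirement met.
Vendor M: unused.

2400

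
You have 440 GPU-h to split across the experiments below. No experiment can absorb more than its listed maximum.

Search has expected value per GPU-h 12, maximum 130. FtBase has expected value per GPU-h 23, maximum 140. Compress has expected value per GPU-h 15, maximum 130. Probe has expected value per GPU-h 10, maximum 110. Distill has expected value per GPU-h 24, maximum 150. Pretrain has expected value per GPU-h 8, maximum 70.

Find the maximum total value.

Highest expected value per GPU-h first: Distill 24 > FtBase 23 > Compress 15 > Search 12 > Probe 10 > Pretrain 8.
Distill: +150 to 150 (cap) → 290 left.
Give FtBase 140 to hit its cap of 140 → 150 left.
Compress takes 130 to reach its cap of 130 → 20 left.
Search has room for 130 but only 20 remain, so it gets 20.
Total = 12×20 + 23×140 + 15×130 + 24×150 = 9010.

9010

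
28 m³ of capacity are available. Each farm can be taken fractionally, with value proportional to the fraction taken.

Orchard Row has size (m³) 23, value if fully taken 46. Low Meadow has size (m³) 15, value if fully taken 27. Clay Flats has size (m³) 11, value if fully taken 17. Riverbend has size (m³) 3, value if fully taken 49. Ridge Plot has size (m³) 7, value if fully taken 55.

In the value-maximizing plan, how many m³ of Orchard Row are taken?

18

Best value per unit of size first: Riverbend 49/3≈16.3, Ridge Plot 55/7≈7.86, Orchard Row 46/23≈2, Low Meadow 27/15≈1.8, Clay Flats 17/11≈1.55.
All 3 m³ of Riverbend fit (value 49) → 25 remain.
Take all of Ridge Plot (7 m³, value 55) → 18 m³ left.
18 m³ left: a 18/23 share of Orchard Row gives 46×18/23 = 36.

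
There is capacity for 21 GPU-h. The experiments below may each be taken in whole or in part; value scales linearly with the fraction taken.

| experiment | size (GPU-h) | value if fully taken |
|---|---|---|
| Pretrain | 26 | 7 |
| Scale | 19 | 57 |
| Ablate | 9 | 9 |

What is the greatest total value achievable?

Sort by value density: Scale 57/19≈3, Ablate 9/9≈1, Pretrain 7/26≈0.269.
Scale: take in full, 19 GPU-h for value 57 → 2 left.
Only 2 GPU-h remain; take 2/9 of Ablate for value 9×2/9 = 2.
Total value = 59.

59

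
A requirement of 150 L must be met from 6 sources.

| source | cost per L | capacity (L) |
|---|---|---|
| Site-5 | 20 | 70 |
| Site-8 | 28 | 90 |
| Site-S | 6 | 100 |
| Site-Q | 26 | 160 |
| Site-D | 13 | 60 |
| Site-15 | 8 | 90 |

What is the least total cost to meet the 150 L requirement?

1000

Use sources in increasing cost order.
Take 100 from Site-S at 6 — need 50 more.
Site-15 (8): take the remaining 50 — done.
Site-D, Site-5, Site-Q, Site-8: unused.
Cost = 100×6 + 50×8 = 1000.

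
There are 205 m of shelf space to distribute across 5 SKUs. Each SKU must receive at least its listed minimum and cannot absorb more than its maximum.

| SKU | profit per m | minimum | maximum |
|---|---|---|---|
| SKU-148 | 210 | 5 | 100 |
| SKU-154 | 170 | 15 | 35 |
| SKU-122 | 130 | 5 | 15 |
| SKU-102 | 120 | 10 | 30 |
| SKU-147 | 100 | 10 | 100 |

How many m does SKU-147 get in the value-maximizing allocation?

Meeting every minimum uses 5+15+5+10+10 = 45 m, leaving 160.
Order the SKUs by profit per m: SKU-148 210 > SKU-154 170 > SKU-122 130 > SKU-102 120 > SKU-147 100.
SKU-148 takes 95 more to reach its cap of 100 ; 65 left.
SKU-154 takes 20 more to reach its cap of 35 ; 45 left.
Give SKU-122 10 more to hit its cap of 15 ; 35 left.
Give SKU-102 20 more to hit its cap of 30 ; 15 left.
SKU-147 has room for 90 more but only 15 remain, so it gets 25.

25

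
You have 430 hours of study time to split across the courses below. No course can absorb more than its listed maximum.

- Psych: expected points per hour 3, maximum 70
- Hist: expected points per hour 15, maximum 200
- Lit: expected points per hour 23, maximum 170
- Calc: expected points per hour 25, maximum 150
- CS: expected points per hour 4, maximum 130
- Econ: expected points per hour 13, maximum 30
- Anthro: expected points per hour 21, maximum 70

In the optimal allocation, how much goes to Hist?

40

Rank by expected points per hour: Calc 25 > Lit 23 > Anthro 21 > Hist 15 > Econ 13 > CS 4 > Psych 3.
Give Calc 150 to hit its cap of 150 ; 280 left.
Lit takes 170 to reach its cap of 170 ; 110 left.
Give Anthro 70 to hit its cap of 70 ; 40 left.
Only 40 left; Hist takes them to reach 40.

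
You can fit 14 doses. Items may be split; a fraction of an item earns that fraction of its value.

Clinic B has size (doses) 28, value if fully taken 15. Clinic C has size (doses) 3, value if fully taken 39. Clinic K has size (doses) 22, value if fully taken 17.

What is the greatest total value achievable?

47.5

Best value per unit of size first: Clinic C 39/3≈13, Clinic K 17/22≈0.773, Clinic B 15/28≈0.536.
All 3 doses of Clinic C fit (value 39) → 11 remain.
Fill the last 11 doses with part of Clinic K: 11/22 of it earns 8.5.
Total value = 47.5.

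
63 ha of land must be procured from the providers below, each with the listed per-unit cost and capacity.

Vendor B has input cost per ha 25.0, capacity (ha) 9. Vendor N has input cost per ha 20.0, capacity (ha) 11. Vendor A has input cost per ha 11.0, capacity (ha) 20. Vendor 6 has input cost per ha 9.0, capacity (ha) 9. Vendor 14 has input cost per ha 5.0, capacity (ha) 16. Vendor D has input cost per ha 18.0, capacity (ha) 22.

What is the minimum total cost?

Fill from the cheapest provider first.
Vendor 14 at 5.0: take all 16 ha ; 47 still needed.
Vendor 6 (9.0): use full 9 ; 38 ha to go.
Take 20 from Vendor A at 11.0 ; need 18 more.
Vendor D at 18.0: take 18 of its 22 ; requirement met.
Vendor N, Vendor B: unused.
Cost = 16×5.0 + 9×9.0 + 20×11.0 + 18×18.0 = 705.

705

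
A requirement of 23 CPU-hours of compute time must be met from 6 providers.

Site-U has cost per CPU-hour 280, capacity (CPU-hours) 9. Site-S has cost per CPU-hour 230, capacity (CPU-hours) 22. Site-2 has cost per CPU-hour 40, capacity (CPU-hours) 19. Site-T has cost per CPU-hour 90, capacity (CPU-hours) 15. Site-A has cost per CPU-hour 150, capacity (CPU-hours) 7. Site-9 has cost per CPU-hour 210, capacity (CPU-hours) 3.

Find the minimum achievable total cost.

1120

Use providers in increasing cost order.
Site-2 at 40: take all 19 CPU-hours ; 4 still needed.
Site-T at 90: take 4 of its 15 ; requirement met.
Site-A, Site-9, Site-S, Site-U: unused.
Cost = 19×40 + 4×90 = 1120.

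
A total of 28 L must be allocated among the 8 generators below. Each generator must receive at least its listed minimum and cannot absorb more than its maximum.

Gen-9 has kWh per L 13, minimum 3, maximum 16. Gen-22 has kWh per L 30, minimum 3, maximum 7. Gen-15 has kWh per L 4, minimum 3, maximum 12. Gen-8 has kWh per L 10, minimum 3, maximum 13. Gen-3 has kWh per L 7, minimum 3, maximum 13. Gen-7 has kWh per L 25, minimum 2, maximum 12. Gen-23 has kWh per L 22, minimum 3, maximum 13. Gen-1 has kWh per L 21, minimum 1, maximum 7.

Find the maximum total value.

524

Meeting every minimum uses 3+3+3+3+3+2+3+1 = 21 L, leaving 7.
Highest kWh per L first: Gen-22 30 > Gen-7 25 > Gen-23 22 > Gen-1 21 > Gen-9 13 > Gen-8 10 > Gen-3 7 > Gen-15 4.
Gen-22: +4 to 7 (cap) — 3 left.
Gen-7: +3 (room for 10) → 5. Pool exhausted.
Total = 13×3 + 30×7 + 4×3 + 10×3 + 7×3 + 25×5 + 22×3 + 21×1 = 524.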